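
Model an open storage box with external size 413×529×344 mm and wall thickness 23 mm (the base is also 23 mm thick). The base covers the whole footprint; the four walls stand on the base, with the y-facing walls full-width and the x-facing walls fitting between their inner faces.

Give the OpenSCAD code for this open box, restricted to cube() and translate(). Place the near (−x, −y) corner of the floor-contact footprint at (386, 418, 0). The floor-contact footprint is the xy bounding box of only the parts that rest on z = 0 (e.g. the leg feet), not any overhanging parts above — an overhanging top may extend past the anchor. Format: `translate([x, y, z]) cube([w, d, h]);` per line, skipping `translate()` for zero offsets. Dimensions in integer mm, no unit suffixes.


translate([386, 418, 0]) cube([413, 529, 23]);
translate([386, 418, 23]) cube([413, 23, 321]);
translate([386, 924, 23]) cube([413, 23, 321]);
translate([386, 441, 23]) cube([23, 483, 321]);
translate([776, 441, 23]) cube([23, 483, 321]);


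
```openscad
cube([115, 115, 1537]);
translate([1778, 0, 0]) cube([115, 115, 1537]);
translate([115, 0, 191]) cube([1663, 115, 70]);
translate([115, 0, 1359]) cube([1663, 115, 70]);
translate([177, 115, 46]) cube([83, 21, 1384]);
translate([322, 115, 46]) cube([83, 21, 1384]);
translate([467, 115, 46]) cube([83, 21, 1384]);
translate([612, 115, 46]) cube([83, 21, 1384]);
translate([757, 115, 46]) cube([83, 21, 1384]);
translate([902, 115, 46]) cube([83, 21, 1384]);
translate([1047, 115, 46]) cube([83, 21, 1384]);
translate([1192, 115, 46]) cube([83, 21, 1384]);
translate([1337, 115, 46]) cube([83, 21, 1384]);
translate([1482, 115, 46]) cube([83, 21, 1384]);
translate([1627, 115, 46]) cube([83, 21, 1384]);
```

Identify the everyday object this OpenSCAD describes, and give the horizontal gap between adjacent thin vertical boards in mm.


A fence section. The picket gap is 62 mm.

Two posts, two rails, 11 pickets — a fence section. Span 1663 mm holds 11 pickets of 83 mm with 12 equal gaps: ⌊(1663 − 11·83) / 12⌋ = 62 mm.


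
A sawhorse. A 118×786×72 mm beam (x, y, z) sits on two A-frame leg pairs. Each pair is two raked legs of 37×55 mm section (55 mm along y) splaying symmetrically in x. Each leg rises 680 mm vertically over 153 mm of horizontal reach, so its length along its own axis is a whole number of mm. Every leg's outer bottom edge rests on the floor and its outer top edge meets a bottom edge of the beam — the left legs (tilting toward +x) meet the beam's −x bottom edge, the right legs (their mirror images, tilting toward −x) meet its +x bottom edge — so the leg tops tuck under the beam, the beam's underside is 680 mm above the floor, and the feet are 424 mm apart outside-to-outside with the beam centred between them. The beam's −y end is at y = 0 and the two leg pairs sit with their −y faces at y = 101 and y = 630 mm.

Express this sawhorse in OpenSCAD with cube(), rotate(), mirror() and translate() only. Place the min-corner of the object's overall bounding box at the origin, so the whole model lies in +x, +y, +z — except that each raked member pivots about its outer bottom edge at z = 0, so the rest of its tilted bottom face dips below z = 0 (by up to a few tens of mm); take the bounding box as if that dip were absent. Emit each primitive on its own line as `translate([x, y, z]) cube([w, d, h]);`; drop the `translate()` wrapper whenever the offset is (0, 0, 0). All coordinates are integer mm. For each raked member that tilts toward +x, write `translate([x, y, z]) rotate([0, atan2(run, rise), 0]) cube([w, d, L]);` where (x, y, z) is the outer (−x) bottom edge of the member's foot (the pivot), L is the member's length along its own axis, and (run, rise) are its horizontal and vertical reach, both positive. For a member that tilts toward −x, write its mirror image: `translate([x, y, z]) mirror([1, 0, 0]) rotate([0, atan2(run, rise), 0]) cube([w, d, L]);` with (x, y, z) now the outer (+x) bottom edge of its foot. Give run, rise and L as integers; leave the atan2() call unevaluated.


translate([153, 0, 680]) cube([118, 786, 72]);
translate([0, 101, 0]) rotate([0, atan2(153, 680), 0]) cube([37, 55, 697]);
translate([424, 101, 0]) mirror([1, 0, 0]) rotate([0, atan2(153, 680), 0]) cube([37, 55, 697]);
translate([0, 630, 0]) rotate([0, atan2(153, 680), 0]) cube([37, 55, 697]);
translate([424, 630, 0]) mirror([1, 0, 0]) rotate([0, atan2(153, 680), 0]) cube([37, 55, 697]);


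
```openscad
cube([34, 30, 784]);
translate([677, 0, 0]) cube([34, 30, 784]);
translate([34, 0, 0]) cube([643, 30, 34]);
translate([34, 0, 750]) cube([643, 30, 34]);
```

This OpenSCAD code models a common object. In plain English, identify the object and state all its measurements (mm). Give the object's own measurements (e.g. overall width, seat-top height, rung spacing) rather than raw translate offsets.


A rectangular picture frame lying in the x–z plane (depth along y). The opening is 643 mm wide (x) by 716 mm tall (z), surrounded by a border 34 mm wide on all four sides. The frame is 30 mm deep and is made of two full-height vertical stiles with two horizontal rails fitted between them.


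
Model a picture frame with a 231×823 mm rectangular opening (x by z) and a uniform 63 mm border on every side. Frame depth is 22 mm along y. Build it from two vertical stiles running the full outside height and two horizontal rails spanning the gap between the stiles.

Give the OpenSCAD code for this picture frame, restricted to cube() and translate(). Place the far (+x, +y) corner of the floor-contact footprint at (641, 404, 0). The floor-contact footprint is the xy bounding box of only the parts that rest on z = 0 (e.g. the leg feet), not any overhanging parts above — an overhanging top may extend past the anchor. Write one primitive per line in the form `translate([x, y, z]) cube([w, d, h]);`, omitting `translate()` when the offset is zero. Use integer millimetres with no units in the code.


translate([284, 382, 0]) cube([63, 22, 949]);
translate([578, 382, 0]) cube([63, 22, 949]);
translate([347, 382, 0]) cube([231, 22, 63]);
translate([347, 382, 886]) cube([231, 22, 63]);


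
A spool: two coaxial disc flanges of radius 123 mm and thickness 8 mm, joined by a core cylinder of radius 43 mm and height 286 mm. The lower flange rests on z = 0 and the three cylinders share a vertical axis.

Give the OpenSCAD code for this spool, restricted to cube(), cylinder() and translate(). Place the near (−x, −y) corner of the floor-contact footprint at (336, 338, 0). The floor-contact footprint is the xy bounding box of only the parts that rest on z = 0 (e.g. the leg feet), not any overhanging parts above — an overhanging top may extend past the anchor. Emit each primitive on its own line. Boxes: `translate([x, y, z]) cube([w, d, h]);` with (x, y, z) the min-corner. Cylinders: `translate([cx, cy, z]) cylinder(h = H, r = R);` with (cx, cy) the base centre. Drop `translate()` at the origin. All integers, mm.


translate([459, 461, 0]) cylinder(h = 8, r = 123);
translate([459, 461, 8]) cylinder(h = 286, r = 43);
translate([459, 461, 294]) cylinder(h = 8, r = 123);


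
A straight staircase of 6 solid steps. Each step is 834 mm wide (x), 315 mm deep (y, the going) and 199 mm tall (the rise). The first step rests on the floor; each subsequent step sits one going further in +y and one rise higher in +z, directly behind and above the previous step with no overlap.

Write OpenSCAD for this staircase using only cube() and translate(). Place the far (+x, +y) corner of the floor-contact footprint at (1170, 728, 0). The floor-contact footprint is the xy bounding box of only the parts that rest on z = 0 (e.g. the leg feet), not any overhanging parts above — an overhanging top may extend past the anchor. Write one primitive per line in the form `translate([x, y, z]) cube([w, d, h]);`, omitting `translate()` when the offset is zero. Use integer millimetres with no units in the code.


translate([336, 413, 0]) cube([834, 315, 199]);
translate([336, 728, 199]) cube([834, 315, 199]);
translate([336, 1043, 398]) cube([834, 315, 199]);
translate([336, 1358, 597]) cube([834, 315, 199]);
translate([336, 1673, 796]) cube([834, 315, 199]);
translate([336, 1988, 995]) cube([834, 315, 199]);


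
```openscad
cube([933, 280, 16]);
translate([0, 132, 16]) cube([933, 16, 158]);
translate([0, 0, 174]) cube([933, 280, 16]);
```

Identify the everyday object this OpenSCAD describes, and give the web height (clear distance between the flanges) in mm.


An I-beam. The web height is 158 mm.

Two wide flanges with a thin centred web — an I-beam. Overall 190 mm minus two 16 mm flanges gives a web of 190 − 2·16 = 158 mm.


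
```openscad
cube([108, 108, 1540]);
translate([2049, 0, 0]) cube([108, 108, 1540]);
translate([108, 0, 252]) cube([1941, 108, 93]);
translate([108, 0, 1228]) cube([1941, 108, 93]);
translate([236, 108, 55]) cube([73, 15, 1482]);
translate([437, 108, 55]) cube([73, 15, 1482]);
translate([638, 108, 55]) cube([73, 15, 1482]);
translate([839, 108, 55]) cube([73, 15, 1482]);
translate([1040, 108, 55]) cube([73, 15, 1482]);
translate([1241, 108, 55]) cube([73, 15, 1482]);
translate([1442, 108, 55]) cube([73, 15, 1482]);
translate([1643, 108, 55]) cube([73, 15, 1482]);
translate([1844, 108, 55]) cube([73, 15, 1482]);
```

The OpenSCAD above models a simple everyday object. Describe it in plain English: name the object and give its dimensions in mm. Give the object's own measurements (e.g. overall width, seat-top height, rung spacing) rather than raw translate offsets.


A fence section. Two 108×108 mm posts, 1540 mm tall, stand on the floor with a clear span of 1941 mm between their inner faces. Two horizontal rails of 108×93 mm section span the gap between the posts with their undersides at z = 252 mm and z = 1228 mm, flush with the posts' −y face. 9 pickets, each 73 mm wide, 15 mm thick and 1482 mm tall, are fixed to the +y face of the rails with their bottoms at z = 55 mm, spaced across the span with a 128 mm gap after the −x post and between neighbouring pickets, with 132 mm left before the +x post.


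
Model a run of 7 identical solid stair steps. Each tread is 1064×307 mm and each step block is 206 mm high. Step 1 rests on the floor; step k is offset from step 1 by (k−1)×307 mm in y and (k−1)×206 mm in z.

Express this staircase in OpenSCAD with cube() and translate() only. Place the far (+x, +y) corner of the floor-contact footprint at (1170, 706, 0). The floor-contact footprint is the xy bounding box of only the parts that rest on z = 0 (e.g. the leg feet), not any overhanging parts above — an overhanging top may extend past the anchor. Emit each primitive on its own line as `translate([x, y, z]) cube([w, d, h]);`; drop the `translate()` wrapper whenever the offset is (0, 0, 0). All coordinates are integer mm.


translate([106, 399, 0]) cube([1064, 307, 206]);
translate([106, 706, 206]) cube([1064, 307, 206]);
translate([106, 1013, 412]) cube([1064, 307, 206]);
translate([106, 1320, 618]) cube([1064, 307, 206]);
translate([106, 1627, 824]) cube([1064, 307, 206]);
translate([106, 1934, 1030]) cube([1064, 307, 206]);
translate([106, 2241, 1236]) cube([1064, 307, 206]);


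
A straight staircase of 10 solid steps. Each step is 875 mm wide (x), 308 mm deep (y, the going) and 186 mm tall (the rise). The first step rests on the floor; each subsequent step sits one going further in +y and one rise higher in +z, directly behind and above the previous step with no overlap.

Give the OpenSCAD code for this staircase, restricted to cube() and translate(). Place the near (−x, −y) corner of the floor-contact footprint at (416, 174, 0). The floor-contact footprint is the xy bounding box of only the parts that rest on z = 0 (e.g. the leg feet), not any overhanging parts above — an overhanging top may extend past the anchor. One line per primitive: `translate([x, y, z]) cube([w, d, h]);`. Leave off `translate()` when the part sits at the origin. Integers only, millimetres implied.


translate([416, 174, 0]) cube([875, 308, 186]);
translate([416, 482, 186]) cube([875, 308, 186]);
translate([416, 790, 372]) cube([875, 308, 186]);
translate([416, 1098, 558]) cube([875, 308, 186]);
translate([416, 1406, 744]) cube([875, 308, 186]);
translate([416, 1714, 930]) cube([875, 308, 186]);
translate([416, 2022, 1116]) cube([875, 308, 186]);
translate([416, 2330, 1302]) cube([875, 308, 186]);
translate([416, 2638, 1488]) cube([875, 308, 186]);
translate([416, 2946, 1674]) cube([875, 308, 186]);


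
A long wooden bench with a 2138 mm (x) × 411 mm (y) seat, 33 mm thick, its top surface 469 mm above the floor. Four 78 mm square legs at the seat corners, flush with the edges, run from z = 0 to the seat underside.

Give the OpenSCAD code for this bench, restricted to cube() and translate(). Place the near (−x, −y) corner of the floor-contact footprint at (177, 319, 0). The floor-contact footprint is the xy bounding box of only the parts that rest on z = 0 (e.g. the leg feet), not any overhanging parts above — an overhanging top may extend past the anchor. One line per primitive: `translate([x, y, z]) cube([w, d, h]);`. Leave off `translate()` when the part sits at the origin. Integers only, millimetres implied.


translate([177, 319, 436]) cube([2138, 411, 33]);
translate([177, 319, 0]) cube([78, 78, 436]);
translate([177, 652, 0]) cube([78, 78, 436]);
translate([2237, 319, 0]) cube([78, 78, 436]);
translate([2237, 652, 0]) cube([78, 78, 436]);


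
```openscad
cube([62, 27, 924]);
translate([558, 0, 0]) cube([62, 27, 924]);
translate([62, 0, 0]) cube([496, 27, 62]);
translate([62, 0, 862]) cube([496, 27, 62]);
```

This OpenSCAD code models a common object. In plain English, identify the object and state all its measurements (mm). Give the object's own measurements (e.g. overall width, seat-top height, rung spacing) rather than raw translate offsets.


A rectangular picture frame lying in the x–z plane (depth along y). The opening is 496 mm wide (x) by 800 mm tall (z), surrounded by a border 62 mm wide on all four sides. The frame is 27 mm deep and is made of two full-height vertical stiles with two horizontal rails fitted between them.


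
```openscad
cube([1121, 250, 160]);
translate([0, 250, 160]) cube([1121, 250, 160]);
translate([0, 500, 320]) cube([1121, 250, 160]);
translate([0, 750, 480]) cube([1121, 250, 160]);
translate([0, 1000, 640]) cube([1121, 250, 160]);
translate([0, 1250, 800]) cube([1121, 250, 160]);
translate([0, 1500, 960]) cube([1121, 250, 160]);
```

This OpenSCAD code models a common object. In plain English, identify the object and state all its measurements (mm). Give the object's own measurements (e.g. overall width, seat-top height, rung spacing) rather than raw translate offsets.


A straight staircase of 7 solid steps. Each step is 1121 mm wide (x), 250 mm deep (y, the going) and 160 mm tall (the rise). The first step rests on the floor; each subsequent step sits one going further in +y and one rise higher in +z, directly behind and above the previous step with no overlap.


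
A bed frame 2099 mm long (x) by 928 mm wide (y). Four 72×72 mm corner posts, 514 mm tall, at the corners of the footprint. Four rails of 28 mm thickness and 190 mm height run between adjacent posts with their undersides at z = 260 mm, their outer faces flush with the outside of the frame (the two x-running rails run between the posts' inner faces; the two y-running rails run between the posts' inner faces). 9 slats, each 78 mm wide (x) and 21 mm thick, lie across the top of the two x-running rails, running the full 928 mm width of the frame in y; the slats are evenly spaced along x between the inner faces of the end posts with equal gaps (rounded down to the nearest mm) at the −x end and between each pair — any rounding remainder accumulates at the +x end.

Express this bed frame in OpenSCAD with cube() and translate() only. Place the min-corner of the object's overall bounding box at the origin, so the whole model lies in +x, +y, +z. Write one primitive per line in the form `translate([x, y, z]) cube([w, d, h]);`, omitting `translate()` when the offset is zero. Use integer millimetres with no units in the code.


cube([72, 72, 514]);
translate([0, 856, 0]) cube([72, 72, 514]);
translate([2027, 0, 0]) cube([72, 72, 514]);
translate([2027, 856, 0]) cube([72, 72, 514]);
translate([72, 0, 260]) cube([1955, 28, 190]);
translate([72, 900, 260]) cube([1955, 28, 190]);
translate([0, 72, 260]) cube([28, 784, 190]);
translate([2071, 72, 260]) cube([28, 784, 190]);
translate([197, 0, 450]) cube([78, 928, 21]);
translate([400, 0, 450]) cube([78, 928, 21]);
translate([603, 0, 450]) cube([78, 928, 21]);
translate([806, 0, 450]) cube([78, 928, 21]);
translate([1009, 0, 450]) cube([78, 928, 21]);
translate([1212, 0, 450]) cube([78, 928, 21]);
translate([1415, 0, 450]) cube([78, 928, 21]);
translate([1618, 0, 450]) cube([78, 928, 21]);
translate([1821, 0, 450]) cube([78, 928, 21]);


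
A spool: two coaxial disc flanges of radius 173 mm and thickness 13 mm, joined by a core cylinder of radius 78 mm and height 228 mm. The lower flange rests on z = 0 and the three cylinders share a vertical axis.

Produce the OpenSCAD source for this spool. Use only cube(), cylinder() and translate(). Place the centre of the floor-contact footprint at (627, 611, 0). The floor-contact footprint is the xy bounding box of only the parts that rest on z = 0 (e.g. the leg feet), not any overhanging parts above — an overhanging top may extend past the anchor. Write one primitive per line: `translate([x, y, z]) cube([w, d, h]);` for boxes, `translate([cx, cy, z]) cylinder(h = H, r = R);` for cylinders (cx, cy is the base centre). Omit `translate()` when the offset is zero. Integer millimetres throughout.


translate([627, 611, 0]) cylinder(h = 13, r = 173);
translate([627, 611, 13]) cylinder(h = 228, r = 78);
translate([627, 611, 241]) cylinder(h = 13, r = 173);


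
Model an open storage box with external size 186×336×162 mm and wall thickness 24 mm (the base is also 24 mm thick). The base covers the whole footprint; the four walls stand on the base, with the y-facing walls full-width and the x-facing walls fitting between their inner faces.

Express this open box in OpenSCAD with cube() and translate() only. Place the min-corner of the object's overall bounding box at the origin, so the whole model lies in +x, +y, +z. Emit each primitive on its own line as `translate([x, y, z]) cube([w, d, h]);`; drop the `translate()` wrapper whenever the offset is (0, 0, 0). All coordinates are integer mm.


cube([186, 336, 24]);
translate([0, 0, 24]) cube([186, 24, 138]);
translate([0, 312, 24]) cube([186, 24, 138]);
translate([0, 24, 24]) cube([24, 288, 138]);
translate([162, 24, 24]) cube([24, 288, 138]);


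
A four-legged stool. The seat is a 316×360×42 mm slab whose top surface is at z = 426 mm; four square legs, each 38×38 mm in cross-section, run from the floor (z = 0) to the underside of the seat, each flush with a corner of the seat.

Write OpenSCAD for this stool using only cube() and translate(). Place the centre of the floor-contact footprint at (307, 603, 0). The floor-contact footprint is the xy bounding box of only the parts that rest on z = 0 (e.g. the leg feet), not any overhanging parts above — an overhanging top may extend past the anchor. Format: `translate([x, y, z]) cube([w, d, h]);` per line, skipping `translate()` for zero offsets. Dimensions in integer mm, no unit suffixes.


// leg_h = 426 - 42 = 384
translate([149, 423, 384]) cube([316, 360, 42]);
translate([149, 423, 0]) cube([38, 38, 384]);
translate([427, 423, 0]) cube([38, 38, 384]);
translate([149, 745, 0]) cube([38, 38, 384]);
translate([427, 745, 0]) cube([38, 38, 384]);


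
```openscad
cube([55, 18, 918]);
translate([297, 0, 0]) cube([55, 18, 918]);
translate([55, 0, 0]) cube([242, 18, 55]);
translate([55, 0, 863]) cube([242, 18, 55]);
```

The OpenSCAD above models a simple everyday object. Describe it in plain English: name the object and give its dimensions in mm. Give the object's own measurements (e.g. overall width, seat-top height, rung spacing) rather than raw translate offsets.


A rectangular picture frame lying in the x–z plane (depth along y). The opening is 242 mm wide (x) by 808 mm tall (z), surrounded by a border 55 mm wide on all four sides. The frame is 18 mm deep and is made of two full-height vertical stiles with two horizontal rails fitted between them.


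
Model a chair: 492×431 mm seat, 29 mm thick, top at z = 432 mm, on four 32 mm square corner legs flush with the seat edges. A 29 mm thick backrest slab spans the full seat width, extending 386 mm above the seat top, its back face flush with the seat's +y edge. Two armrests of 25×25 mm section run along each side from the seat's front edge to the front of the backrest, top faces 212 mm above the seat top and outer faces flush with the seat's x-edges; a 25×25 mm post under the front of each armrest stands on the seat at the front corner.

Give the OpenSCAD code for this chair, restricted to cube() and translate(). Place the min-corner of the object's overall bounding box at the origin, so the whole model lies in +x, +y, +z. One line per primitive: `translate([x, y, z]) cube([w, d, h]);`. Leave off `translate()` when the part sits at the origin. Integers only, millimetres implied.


translate([0, 0, 403]) cube([492, 431, 29]);
cube([32, 32, 403]);
translate([460, 0, 0]) cube([32, 32, 403]);
translate([0, 399, 0]) cube([32, 32, 403]);
translate([460, 399, 0]) cube([32, 32, 403]);
translate([0, 402, 432]) cube([492, 29, 386]);
translate([0, 0, 619]) cube([25, 402, 25]);
translate([467, 0, 619]) cube([25, 402, 25]);
translate([0, 0, 432]) cube([25, 25, 187]);
translate([467, 0, 432]) cube([25, 25, 187]);


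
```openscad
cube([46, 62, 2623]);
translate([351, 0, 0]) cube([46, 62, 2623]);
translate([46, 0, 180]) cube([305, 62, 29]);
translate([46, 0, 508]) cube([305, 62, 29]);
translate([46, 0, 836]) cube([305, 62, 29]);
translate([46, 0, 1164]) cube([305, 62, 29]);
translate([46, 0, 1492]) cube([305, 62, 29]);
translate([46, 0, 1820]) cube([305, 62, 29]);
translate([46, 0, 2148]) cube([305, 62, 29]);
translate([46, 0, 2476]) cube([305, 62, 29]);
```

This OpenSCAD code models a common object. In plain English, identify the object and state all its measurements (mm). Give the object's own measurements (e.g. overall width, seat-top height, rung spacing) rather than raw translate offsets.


A straight ladder. Two 46×62 mm vertical rails, 2623 mm tall, stand 397 mm apart (outside-to-outside) with their front faces coplanar on the −y side. 8 rungs, each 62 mm deep and 29 mm tall, span between the inner faces of the rails, front faces flush with the rails. The lowest rung's underside is at z = 180 mm and rungs are spaced 328 mm apart (underside to underside).


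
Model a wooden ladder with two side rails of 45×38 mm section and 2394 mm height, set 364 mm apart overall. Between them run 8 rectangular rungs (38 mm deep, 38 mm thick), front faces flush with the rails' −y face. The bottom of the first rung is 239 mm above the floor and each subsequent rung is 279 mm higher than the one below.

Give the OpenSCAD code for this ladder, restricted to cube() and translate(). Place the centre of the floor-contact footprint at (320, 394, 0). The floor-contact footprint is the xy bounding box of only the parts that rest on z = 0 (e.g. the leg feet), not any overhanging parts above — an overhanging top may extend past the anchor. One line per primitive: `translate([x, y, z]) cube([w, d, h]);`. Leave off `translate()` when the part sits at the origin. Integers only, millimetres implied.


translate([138, 375, 0]) cube([45, 38, 2394]);
translate([457, 375, 0]) cube([45, 38, 2394]);
translate([183, 375, 239]) cube([274, 38, 38]);
translate([183, 375, 518]) cube([274, 38, 38]);
translate([183, 375, 797]) cube([274, 38, 38]);
translate([183, 375, 1076]) cube([274, 38, 38]);
translate([183, 375, 1355]) cube([274, 38, 38]);
translate([183, 375, 1634]) cube([274, 38, 38]);
translate([183, 375, 1913]) cube([274, 38, 38]);
translate([183, 375, 2192]) cube([274, 38, 38]);


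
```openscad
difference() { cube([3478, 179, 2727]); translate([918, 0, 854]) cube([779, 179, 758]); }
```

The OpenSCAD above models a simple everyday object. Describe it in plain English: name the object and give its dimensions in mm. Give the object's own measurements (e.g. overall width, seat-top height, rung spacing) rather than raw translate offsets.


A wall 3478 mm long (x), 179 mm thick (y), 2727 mm tall, with a rectangular window opening cut through it. The opening is 779 mm wide and 758 mm tall; its sill is at z = 854 mm and its near (−x) edge is 918 mm from the wall's −x end. The opening passes through the full wall thickness.


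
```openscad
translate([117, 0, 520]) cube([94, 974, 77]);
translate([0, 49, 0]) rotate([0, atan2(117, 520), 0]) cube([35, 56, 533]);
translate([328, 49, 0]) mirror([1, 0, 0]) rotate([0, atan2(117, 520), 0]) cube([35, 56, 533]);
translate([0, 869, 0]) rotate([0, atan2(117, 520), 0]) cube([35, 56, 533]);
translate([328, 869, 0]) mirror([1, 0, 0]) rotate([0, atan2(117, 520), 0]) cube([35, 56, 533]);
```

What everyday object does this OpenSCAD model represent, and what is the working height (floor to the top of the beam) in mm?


A sawhorse. The overall height is 597 mm.

A beam across two mirrored pairs of raked legs — a sawhorse. The beam's underside is at z = 520 (matching the legs' vertical rise in atan2(117, 520)) and the beam is 77 mm tall, so its top is at 520 + 77 = 597 mm. The raked legs top out at the beam's underside, so that is the highest point.


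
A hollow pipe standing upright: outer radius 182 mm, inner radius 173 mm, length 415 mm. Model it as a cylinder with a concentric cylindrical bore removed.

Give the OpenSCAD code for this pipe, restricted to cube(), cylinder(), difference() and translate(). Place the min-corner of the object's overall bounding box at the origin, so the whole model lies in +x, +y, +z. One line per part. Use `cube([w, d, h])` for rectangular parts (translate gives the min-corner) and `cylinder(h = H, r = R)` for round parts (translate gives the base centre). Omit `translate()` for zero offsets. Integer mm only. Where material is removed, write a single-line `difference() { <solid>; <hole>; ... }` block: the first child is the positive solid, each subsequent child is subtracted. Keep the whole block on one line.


difference() { translate([182, 182, 0]) cylinder(h = 415, r = 182); translate([182, 182, 0]) cylinder(h = 415, r = 173); }


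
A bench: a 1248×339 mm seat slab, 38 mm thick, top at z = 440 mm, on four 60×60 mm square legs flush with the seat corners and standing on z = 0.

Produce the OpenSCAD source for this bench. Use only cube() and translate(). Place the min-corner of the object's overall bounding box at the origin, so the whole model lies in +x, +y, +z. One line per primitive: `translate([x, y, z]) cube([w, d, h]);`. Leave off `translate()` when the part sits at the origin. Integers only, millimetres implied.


translate([0, 0, 402]) cube([1248, 339, 38]);
cube([60, 60, 402]);
translate([0, 279, 0]) cube([60, 60, 402]);
translate([1188, 0, 0]) cube([60, 60, 402]);
translate([1188, 279, 0]) cube([60, 60, 402]);


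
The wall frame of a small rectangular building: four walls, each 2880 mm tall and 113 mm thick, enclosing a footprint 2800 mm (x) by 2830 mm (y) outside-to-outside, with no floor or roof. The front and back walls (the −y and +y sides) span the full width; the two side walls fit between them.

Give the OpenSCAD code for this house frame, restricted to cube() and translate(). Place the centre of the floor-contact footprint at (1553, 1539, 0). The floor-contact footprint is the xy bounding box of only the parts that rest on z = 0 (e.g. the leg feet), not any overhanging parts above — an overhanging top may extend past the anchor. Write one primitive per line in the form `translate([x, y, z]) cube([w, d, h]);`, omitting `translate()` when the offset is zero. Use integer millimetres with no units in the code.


translate([153, 124, 0]) cube([2800, 113, 2880]);
translate([153, 2841, 0]) cube([2800, 113, 2880]);
translate([153, 237, 0]) cube([113, 2604, 2880]);
translate([2840, 237, 0]) cube([113, 2604, 2880]);


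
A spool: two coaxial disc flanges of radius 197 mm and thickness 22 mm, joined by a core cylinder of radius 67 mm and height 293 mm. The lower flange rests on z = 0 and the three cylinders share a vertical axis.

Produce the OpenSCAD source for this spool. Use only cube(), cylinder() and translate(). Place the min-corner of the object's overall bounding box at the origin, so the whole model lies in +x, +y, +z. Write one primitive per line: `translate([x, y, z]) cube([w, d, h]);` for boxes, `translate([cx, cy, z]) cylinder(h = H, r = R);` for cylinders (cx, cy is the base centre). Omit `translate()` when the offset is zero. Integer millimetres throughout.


translate([197, 197, 0]) cylinder(h = 22, r = 197);
translate([197, 197, 22]) cylinder(h = 293, r = 67);
translate([197, 197, 315]) cylinder(h = 22, r = 197);


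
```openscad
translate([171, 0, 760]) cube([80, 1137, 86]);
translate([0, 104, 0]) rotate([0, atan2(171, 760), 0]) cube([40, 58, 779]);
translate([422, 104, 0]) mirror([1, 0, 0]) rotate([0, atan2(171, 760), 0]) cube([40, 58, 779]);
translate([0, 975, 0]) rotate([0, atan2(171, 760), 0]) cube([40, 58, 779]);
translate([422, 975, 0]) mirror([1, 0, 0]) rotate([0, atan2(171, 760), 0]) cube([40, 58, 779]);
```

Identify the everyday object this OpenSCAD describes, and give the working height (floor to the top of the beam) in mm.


A sawhorse. The overall height is 846 mm.

A beam across two mirrored pairs of raked legs — a sawhorse. The beam's underside is at z = 760 (matching the legs' vertical rise in atan2(171, 760)) and the beam is 86 mm tall, so its top is at 760 + 86 = 846 mm. The raked legs top out at the beam's underside, so that is the highest point.


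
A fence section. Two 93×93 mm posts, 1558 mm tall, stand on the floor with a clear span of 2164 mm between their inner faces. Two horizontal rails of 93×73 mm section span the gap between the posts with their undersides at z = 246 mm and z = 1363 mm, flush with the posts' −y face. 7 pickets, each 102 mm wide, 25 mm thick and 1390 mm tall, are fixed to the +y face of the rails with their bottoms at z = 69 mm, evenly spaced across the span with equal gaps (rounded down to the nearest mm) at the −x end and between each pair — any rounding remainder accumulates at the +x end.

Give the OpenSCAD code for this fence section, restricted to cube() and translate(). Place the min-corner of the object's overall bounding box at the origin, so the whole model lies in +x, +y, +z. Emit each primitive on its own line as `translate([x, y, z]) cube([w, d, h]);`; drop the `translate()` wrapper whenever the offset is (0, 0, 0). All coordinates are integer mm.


cube([93, 93, 1558]);
translate([2257, 0, 0]) cube([93, 93, 1558]);
translate([93, 0, 246]) cube([2164, 93, 73]);
translate([93, 0, 1363]) cube([2164, 93, 73]);
translate([274, 93, 69]) cube([102, 25, 1390]);
translate([557, 93, 69]) cube([102, 25, 1390]);
translate([840, 93, 69]) cube([102, 25, 1390]);
translate([1123, 93, 69]) cube([102, 25, 1390]);
translate([1406, 93, 69]) cube([102, 25, 1390]);
translate([1689, 93, 69]) cube([102, 25, 1390]);
translate([1972, 93, 69]) cube([102, 25, 1390]);


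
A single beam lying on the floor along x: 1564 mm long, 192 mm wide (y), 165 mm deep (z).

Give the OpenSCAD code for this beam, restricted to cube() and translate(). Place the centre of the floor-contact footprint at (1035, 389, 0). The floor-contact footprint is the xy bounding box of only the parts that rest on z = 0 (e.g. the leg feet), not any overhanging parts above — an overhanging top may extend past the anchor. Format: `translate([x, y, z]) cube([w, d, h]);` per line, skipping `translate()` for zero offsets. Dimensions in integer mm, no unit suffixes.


translate([253, 293, 0]) cube([1564, 192, 165]);


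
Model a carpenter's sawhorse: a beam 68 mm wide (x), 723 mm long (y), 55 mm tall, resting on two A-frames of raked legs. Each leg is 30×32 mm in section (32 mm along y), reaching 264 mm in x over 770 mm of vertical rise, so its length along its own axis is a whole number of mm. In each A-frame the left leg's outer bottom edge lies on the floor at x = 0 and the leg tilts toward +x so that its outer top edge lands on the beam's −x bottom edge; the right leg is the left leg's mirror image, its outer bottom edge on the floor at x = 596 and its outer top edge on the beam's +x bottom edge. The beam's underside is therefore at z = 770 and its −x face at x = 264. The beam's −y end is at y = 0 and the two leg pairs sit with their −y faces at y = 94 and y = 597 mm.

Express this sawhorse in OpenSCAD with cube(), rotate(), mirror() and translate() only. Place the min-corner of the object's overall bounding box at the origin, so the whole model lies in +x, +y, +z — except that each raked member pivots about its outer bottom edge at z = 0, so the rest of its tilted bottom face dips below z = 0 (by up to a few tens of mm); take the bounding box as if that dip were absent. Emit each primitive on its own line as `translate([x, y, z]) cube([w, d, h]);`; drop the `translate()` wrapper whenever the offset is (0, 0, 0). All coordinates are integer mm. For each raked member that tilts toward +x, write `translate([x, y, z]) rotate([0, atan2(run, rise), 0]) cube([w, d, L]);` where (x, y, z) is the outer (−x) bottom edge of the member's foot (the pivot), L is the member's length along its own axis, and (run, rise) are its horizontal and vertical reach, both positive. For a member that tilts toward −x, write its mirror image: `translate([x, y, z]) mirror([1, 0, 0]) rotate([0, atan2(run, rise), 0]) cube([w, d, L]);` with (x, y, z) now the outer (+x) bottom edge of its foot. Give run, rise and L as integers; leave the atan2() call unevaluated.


translate([264, 0, 770]) cube([68, 723, 55]);
translate([0, 94, 0]) rotate([0, atan2(264, 770), 0]) cube([30, 32, 814]);
translate([596, 94, 0]) mirror([1, 0, 0]) rotate([0, atan2(264, 770), 0]) cube([30, 32, 814]);
translate([0, 597, 0]) rotate([0, atan2(264, 770), 0]) cube([30, 32, 814]);
translate([596, 597, 0]) mirror([1, 0, 0]) rotate([0, atan2(264, 770), 0]) cube([30, 32, 814]);


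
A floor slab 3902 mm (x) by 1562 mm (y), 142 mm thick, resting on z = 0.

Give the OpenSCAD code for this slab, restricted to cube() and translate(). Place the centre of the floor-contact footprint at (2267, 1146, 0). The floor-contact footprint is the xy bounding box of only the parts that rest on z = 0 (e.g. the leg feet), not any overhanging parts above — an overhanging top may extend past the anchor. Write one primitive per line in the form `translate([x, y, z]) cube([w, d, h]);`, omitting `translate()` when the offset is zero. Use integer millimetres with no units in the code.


translate([316, 365, 0]) cube([3902, 1562, 142]);


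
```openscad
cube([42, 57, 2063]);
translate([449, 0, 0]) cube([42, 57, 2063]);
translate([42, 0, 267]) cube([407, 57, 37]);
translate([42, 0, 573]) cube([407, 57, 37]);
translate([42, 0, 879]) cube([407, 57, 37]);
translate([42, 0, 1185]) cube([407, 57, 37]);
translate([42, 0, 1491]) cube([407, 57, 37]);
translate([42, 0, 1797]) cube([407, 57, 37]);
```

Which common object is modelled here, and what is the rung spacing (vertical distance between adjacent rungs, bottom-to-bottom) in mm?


A ladder. The rung spacing is 306 mm.

Two tall 42×57 posts with 6 short bars between them — a ladder. Adjacent rungs sit at z = 267 and z = 573, so the spacing is 573 − 267 = 306 mm.


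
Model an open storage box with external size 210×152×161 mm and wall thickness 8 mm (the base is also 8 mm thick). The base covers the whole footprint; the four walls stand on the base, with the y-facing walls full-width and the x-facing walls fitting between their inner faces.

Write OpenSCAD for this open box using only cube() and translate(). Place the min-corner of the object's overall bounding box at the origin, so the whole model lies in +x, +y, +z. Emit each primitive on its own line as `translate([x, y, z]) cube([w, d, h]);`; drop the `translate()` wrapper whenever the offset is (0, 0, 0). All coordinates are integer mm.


cube([210, 152, 8]);
translate([0, 0, 8]) cube([210, 8, 153]);
translate([0, 144, 8]) cube([210, 8, 153]);
translate([0, 8, 8]) cube([8, 136, 153]);
translate([202, 8, 8]) cube([8, 136, 153]);


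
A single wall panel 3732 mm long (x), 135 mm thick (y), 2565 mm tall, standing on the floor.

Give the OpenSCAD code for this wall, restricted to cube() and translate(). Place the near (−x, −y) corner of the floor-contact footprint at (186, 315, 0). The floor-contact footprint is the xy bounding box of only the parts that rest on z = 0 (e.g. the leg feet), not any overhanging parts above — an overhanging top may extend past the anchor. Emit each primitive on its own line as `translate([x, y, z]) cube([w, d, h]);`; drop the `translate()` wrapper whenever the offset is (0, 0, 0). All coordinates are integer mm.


translate([186, 315, 0]) cube([3732, 135, 2565]);


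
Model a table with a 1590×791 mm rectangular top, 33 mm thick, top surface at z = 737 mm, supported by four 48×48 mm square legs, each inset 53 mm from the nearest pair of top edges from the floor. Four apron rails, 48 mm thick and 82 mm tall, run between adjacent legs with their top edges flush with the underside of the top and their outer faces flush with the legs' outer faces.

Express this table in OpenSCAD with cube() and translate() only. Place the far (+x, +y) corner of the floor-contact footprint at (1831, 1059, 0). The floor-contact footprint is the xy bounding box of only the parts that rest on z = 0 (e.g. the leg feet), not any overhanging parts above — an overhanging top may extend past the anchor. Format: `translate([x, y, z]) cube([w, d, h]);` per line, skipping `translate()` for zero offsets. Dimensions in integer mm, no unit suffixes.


translate([294, 321, 704]) cube([1590, 791, 33]);
translate([347, 374, 0]) cube([48, 48, 704]);
translate([1783, 374, 0]) cube([48, 48, 704]);
translate([347, 1011, 0]) cube([48, 48, 704]);
translate([1783, 1011, 0]) cube([48, 48, 704]);
translate([395, 374, 622]) cube([1388, 48, 82]);
translate([395, 1011, 622]) cube([1388, 48, 82]);
translate([347, 422, 622]) cube([48, 589, 82]);
translate([1783, 422, 622]) cube([48, 589, 82]);


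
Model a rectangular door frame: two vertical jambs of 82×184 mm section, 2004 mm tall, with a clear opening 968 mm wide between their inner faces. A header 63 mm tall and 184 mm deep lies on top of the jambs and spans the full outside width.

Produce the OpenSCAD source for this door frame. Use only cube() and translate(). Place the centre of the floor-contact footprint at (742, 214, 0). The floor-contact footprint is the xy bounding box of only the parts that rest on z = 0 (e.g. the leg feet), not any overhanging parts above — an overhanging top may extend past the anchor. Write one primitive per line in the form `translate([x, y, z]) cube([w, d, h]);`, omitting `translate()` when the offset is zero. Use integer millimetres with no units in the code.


translate([176, 122, 0]) cube([82, 184, 2004]);
translate([1226, 122, 0]) cube([82, 184, 2004]);
translate([176, 122, 2004]) cube([1132, 184, 63]);


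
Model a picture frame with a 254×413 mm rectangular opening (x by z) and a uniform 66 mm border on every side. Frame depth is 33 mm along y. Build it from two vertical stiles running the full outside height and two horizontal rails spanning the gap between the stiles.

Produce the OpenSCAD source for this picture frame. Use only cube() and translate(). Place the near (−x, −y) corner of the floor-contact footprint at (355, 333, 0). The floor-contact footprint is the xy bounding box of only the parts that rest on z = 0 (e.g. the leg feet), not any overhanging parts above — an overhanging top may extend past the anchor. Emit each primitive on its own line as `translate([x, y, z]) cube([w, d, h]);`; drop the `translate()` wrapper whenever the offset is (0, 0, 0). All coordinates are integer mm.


translate([355, 333, 0]) cube([66, 33, 545]);
translate([675, 333, 0]) cube([66, 33, 545]);
translate([421, 333, 0]) cube([254, 33, 66]);
translate([421, 333, 479]) cube([254, 33, 66]);
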